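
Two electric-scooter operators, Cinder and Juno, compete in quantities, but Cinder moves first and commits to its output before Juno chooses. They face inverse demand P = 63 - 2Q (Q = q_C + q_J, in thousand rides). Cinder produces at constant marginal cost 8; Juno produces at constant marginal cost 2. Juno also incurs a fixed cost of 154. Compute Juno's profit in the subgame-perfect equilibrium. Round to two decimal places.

12.53

Solve by backward induction. Given q_C, the follower Juno maximises π_J = (63 - 2q_C - 2q_J)q_J - 2q_J.
∂π_J/∂q_J = 61 - 2q_C - 4q_J = 0 gives the reaction function q_J = (61 - 2q_C)/4.
Cinder substitutes q_J(q_C) into its own profit: π_C = q_C(63 - 2q_C - (61 - 2q_C)/2) - 8q_C = (65/2 - q_C)q_C - 8q_C.
Leader FOC: 49/2 - 2q_C = 0, so q_C = 49/4.
Then q_J = (61 - 2·(49/4))/4 = 73/8.
Price P = 63 - 2·(171/8) = 81/4.
Juno's profit: (81/4 - 2)·(73/8) - 154 = 401/32.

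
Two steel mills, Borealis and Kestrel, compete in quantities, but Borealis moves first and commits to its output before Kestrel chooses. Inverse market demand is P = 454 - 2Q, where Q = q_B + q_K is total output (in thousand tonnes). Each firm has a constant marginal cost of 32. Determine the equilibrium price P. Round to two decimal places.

The follower Kestrel best-responds to any q_B: π_K = (454 - 2Q)q_K - 32q_K.
Follower FOC: 422 - 2q_B - 4q_K = 0, so q_K(q_B) = (422 - 2q_B)/4.
The leader anticipates this reaction. Substituting into P = 454 - 2Q gives P = 243 - q_B, so π_B = (243 - q_B)q_B - 32q_B.
Leader FOC: 211 - 2q_B = 0, so q_B = 211/2.
Then q_K = (422 - 2·(211/2))/4 = 211/4.
Total output Q = 633/4, so price P = 454 - 2·(633/4) = 275/2.

137.50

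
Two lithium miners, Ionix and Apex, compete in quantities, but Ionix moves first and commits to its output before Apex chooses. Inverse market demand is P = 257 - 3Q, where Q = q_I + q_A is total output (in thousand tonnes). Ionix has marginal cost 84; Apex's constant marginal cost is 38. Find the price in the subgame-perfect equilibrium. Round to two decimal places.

115.75

The follower Apex best-responds to any q_I: π_A = (257 - 3Q)q_A - 38q_A.
Follower FOC: 219 - 3q_I - 6q_A = 0, so q_A(q_I) = (219 - 3q_I)/6.
The leader anticipates this reaction. Substituting into P = 257 - 3Q gives P = 295/2 - (3/2)q_I, so π_I = (295/2 - (3/2)q_I)q_I - 84q_I.
The leader's first-order condition 127/2 - 3q_I = 0 yields q_I = 127/6.
Then q_A = (219 - 3·(127/6))/6 = 311/12.
Total output Q = 565/12, so price P = 257 - 3·(565/12) = 463/4.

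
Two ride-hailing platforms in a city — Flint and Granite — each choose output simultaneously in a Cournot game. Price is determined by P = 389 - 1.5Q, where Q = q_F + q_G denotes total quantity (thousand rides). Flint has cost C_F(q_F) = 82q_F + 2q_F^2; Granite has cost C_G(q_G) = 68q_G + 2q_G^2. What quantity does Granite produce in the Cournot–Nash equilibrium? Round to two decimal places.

Flint's profit: π_F = (389 - 1.5Q)q_F - (82q_F + 2q_F²). Setting ∂π_F/∂q_F = 0: 307 - 7q_F - (3/2)(q_G) = 0.
Granite's profit: π_G = (389 - 1.5Q)q_G - (68q_G + 2q_G²). Setting ∂π_G/∂q_G = 0: 321 - 7q_G - (3/2)(q_F) = 0.
Best responses: q_F = (307 - (3/2)q_G)/7, q_G = (321 - (3/2)q_F)/7.
Substituting one into the other gives q_F = 35.6684 and q_G = 38.2139.

38.21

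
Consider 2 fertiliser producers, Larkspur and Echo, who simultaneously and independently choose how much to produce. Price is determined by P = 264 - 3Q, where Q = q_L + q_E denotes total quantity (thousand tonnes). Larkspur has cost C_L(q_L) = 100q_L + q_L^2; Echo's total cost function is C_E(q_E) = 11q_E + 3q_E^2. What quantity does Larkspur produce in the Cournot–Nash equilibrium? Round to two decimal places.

Larkspur's profit: π_L = (264 - 3Q)q_L - (100q_L + q_L²). Setting ∂π_L/∂q_L = 0: 164 - 8q_L - 3(q_E) = 0.
Echo's profit: π_E = (264 - 3Q)q_E - (11q_E + 3q_E²). Setting ∂π_E/∂q_E = 0: 253 - 12q_E - 3(q_L) = 0.
So q_L = (164 - 3q_E)/8 and q_E = (253 - 3q_L)/12.
Solving the pair: q_L = 403/29, q_E = 1532/87.

13.90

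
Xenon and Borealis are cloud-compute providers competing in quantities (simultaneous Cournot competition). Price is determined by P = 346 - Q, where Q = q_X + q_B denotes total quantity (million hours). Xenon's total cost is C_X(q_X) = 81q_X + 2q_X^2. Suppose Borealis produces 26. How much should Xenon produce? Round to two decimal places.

39.83

With the rival's output fixed at 26, Xenon's profit is π_X = (346 - 26 - q_X)q_X - (81q_X + 2q_X²) = (320 - q_X)q_X - (81q_X + 2q_X²).
∂π_X/∂q_X = 239 - 6q_X = 0, so q_X = 239/6.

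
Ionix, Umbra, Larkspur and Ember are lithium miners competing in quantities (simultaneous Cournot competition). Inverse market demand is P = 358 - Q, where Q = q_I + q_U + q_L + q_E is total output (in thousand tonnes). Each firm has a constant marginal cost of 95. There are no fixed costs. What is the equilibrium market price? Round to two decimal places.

A representative firm's profit is π_i = q_i(358 - Q) - 95q_i.
Setting ∂π_i/∂q_i = 0 with rivals' quantities fixed: 263 - 2q_i - Σ_{j≠i} q_j = 0.
By symmetry each firm produces the same amount; substituting Σ_{j≠i} q_j = 3q_i yields q_i = 263/5.
Total output Q = 1052/5, so price P = 358 - 1052/5 = 738/5.

147.60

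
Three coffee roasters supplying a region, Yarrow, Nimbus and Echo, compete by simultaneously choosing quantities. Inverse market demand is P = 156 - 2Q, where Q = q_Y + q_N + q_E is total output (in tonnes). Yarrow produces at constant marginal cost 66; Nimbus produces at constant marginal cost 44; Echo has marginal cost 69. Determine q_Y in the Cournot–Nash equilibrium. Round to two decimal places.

8.88

Yarrow's profit: π_Y = (156 - 2Q)q_Y - (66q_Y). Setting ∂π_Y/∂q_Y = 0: 90 - 4q_Y - 2(q_N + q_E) = 0.
Nimbus's profit: π_N = (156 - 2Q)q_N - (44q_N). Setting ∂π_N/∂q_N = 0: 112 - 4q_N - 2(q_Y + q_E) = 0.
Echo's first-order condition: 87 - 4q_E - 2(q_Y + q_N) = 0.
Adding the 3 first-order conditions: 289 − 8Q = 0, so Q = 289/8.
Back-substituting: q_Y = (90 − 289/4)/2 = 71/8, q_N = (112 − 289/4)/2 = 159/8, q_E = (87 − 289/4)/2 = 59/8.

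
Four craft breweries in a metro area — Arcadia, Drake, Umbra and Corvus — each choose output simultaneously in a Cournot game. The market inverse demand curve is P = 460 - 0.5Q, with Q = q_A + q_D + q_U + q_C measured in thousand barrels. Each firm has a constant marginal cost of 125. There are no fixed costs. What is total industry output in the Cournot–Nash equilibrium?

536

Each firm earns π_i = (460 - 0.5Q)q_i - 125q_i.
First-order condition (treating rivals' output as given): 335 - q_i - (1/2)·Σ_{j≠i} q_j = 0.
By symmetry each firm produces the same amount; substituting Σ_{j≠i} q_j = 3q_i yields q_i = 335/(5/2) = 134.
Total output Q = 134 + 134 + 134 + 134 = 536.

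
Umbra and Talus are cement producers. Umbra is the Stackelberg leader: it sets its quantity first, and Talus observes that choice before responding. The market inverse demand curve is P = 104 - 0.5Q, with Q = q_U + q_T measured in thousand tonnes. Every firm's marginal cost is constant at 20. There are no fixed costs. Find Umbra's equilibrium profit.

The follower Talus best-responds to any q_U: π_T = (104 - 0.5Q)q_T - 20q_T.
Follower FOC: 84 - (1/2)q_U - q_T = 0, so q_T(q_U) = (84 - (1/2)q_U).
Umbra substitutes q_T(q_U) into its own profit: π_U = q_U(104 - (1/2)q_U - (84 - (1/2)q_U)/2) - 20q_U = (62 - (1/4)q_U)q_U - 20q_U.
The leader's first-order condition 42 - (1/2)q_U = 0 yields q_U = 84.
Then q_T = (84 - (1/2)·84) = 42.
Price P = 104 - (1/2)·126 = 41.
Umbra's profit: (41 - 20)·84 = 1764.

1764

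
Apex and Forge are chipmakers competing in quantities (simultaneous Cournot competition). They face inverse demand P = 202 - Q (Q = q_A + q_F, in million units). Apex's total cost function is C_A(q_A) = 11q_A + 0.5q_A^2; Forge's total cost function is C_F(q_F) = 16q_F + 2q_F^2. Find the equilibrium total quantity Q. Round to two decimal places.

78.06

Apex's profit: π_A = (202 - Q)q_A - (11q_A + (1/2)q_A²). Setting ∂π_A/∂q_A = 0: 191 - 3q_A - (q_F) = 0.
Forge's profit: π_F = (202 - Q)q_F - (16q_F + 2q_F²). Setting ∂π_F/∂q_F = 0: 186 - 6q_F - (q_A) = 0.
Best responses: q_A = (191 - q_F)/3, q_F = (186 - q_A)/6.
Solving the pair: q_A = 960/17, q_F = 367/17.
Total output Q = 960/17 + 367/17 = 1327/17.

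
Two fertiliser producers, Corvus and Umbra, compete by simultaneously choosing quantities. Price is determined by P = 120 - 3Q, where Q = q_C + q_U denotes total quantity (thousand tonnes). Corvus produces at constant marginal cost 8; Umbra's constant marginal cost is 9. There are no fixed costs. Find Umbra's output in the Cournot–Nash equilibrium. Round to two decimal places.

Corvus's profit: π_C = (120 - 3Q)q_C - (8q_C). Setting ∂π_C/∂q_C = 0: 112 - 6q_C - 3(q_U) = 0.
Umbra's profit: π_U = (120 - 3Q)q_U - (9q_U). Setting ∂π_U/∂q_U = 0: 111 - 6q_U - 3(q_C) = 0.
Best responses: q_C = (112 - 3q_U)/6, q_U = (111 - 3q_C)/6.
Solving the pair: q_C = 113/9, q_U = 110/9.

12.22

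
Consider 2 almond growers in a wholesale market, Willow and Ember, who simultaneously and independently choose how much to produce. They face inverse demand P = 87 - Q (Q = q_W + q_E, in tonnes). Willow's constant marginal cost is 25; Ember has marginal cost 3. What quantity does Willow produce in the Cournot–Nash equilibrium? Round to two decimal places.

Willow's profit: π_W = (87 - Q)q_W - (25q_W). Setting ∂π_W/∂q_W = 0: 62 - 2q_W - (q_E) = 0.
Ember's first-order condition: 84 - 2q_E - (q_W) = 0.
Best responses: q_W = (62 - q_E)/2, q_E = (84 - q_W)/2.
Substituting one into the other gives q_W = 40/3 and q_E = 106/3.

13.33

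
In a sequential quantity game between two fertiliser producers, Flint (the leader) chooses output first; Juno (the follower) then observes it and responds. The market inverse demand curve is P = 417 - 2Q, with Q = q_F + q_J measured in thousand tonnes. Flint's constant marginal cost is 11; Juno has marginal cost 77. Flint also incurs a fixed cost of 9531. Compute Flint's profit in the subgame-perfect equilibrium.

4393

Solve by backward induction. Given q_F, the follower Juno maximises π_J = (417 - 2q_F - 2q_J)q_J - 77q_J.
∂π_J/∂q_J = 340 - 2q_F - 4q_J = 0 gives the reaction function q_J = (340 - 2q_F)/4.
Flint substitutes q_J(q_F) into its own profit: π_F = q_F(417 - 2q_F - (340 - 2q_F)/2) - 11q_F = (247 - q_F)q_F - 11q_F.
The leader's first-order condition 236 - 2q_F = 0 yields q_F = 118.
Then q_J = (340 - 2·118)/4 = 26.
Price P = 417 - 2·144 = 129.
Flint's profit: (129 - 11)·118 - 9531 = 4393.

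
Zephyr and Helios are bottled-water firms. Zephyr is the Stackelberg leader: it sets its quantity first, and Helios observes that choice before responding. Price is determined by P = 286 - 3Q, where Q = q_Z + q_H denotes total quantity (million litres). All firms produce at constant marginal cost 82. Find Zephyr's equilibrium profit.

1734

The follower Helios best-responds to any q_Z: π_H = (286 - 3Q)q_H - 82q_H.
Setting the follower's marginal profit to zero, 204 - 3q_Z - 6q_H = 0, i.e. q_H = (204 - 3q_Z)/6.
The leader anticipates this reaction. Substituting into P = 286 - 3Q gives P = 184 - (3/2)q_Z, so π_Z = (184 - (3/2)q_Z)q_Z - 82q_Z.
The leader's first-order condition 102 - 3q_Z = 0 yields q_Z = 34.
Then q_H = (204 - 3·34)/6 = 17.
Price P = 286 - 3·51 = 133.
Zephyr's profit: (133 - 82)·34 = 1734.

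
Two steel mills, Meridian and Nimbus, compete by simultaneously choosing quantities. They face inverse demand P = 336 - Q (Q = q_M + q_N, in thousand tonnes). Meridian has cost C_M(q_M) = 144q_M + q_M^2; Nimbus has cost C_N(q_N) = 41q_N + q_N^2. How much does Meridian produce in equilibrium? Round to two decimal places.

Meridian's profit: π_M = (336 - Q)q_M - (144q_M + q_M²). Setting ∂π_M/∂q_M = 0: 192 - 4q_M - (q_N) = 0.
Nimbus's profit: π_N = (336 - Q)q_N - (41q_N + q_N²). Setting ∂π_N/∂q_N = 0: 295 - 4q_N - (q_M) = 0.
Rearranging gives the reaction functions q_M = (192 - q_N)/4 and q_N = (295 - q_M)/4.
Substituting one into the other gives q_M = 473/15 and q_N = 988/15.

31.53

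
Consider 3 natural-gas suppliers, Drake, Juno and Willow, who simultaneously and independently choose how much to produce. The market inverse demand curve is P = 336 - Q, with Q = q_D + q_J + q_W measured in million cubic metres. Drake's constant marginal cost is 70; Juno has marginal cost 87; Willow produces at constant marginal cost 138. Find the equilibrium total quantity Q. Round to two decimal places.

178.25

Drake's profit: π_D = (336 - Q)q_D - (70q_D). Setting ∂π_D/∂q_D = 0: 266 - 2q_D - (q_J + q_W) = 0.
Juno's profit: π_J = (336 - Q)q_J - (87q_J). Setting ∂π_J/∂q_J = 0: 249 - 2q_J - (q_D + q_W) = 0.
Willow's first-order condition: 198 - 2q_W - (q_D + q_J) = 0.
Adding the 3 first-order conditions: 713 − 4Q = 0, so Q = 713/4.
Back-substituting: q_D = (266 − 713/4) = 351/4, q_J = (249 − 713/4) = 283/4, q_W = (198 − 713/4) = 79/4.
Total output Q = 351/4 + 283/4 + 79/4 = 713/4.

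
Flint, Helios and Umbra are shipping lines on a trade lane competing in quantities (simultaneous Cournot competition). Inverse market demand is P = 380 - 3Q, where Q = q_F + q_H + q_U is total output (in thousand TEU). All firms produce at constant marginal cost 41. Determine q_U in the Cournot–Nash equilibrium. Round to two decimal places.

28.25

Each firm earns π_i = (380 - 3Q)q_i - 41q_i.
Setting ∂π_i/∂q_i = 0 with rivals' quantities fixed: 339 - 6q_i - 3·Σ_{j≠i} q_j = 0.
By symmetry each firm produces the same amount; substituting Σ_{j≠i} q_j = 2q_i yields q_i = 339/12 = 113/4.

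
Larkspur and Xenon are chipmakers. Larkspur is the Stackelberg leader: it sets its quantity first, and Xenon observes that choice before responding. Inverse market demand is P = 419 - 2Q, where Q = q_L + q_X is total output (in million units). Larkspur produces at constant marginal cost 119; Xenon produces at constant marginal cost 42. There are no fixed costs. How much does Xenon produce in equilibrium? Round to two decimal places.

66.38

The follower Xenon best-responds to any q_L: π_X = (419 - 2Q)q_X - 42q_X.
∂π_X/∂q_X = 377 - 2q_L - 4q_X = 0 gives the reaction function q_X = (377 - 2q_L)/4.
The leader anticipates this reaction. Substituting into P = 419 - 2Q gives P = 461/2 - q_L, so π_L = (461/2 - q_L)q_L - 119q_L.
The leader's first-order condition 223/2 - 2q_L = 0 yields q_L = 223/4.
Then q_X = (377 - 2·(223/4))/4 = 531/8.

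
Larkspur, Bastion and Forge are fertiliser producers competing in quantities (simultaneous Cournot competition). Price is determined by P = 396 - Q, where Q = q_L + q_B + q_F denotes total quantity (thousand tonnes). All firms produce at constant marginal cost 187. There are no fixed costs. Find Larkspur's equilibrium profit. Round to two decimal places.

2730.06

A representative firm's profit is π_i = q_i(396 - Q) - 187q_i.
Setting ∂π_i/∂q_i = 0 with rivals' quantities fixed: 209 - 2q_i - Σ_{j≠i} q_j = 0.
With identical firms every q_j equals q_i, so Σ_{j≠i} q_j = 2q_i and 209 = 4q_i, giving q_i = 209/4.
Price P = 396 - 627/4 = 957/4.
Larkspur's profit: (957/4 - 187)·(209/4) = 2730.0625.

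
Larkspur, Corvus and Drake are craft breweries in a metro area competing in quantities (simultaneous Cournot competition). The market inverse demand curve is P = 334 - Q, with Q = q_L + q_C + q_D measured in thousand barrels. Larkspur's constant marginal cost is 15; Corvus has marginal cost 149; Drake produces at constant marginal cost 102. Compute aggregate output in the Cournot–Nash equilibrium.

Larkspur's profit: π_L = (334 - Q)q_L - (15q_L). Setting ∂π_L/∂q_L = 0: 319 - 2q_L - (q_C + q_D) = 0.
Corvus's first-order condition: 185 - 2q_C - (q_L + q_D) = 0.
Drake's first-order condition: 232 - 2q_D - (q_L + q_C) = 0.
Summing all 3 equations gives 736 − 4Q = 0, hence Q = 184.
Back-substituting: q_L = (319 − 184) = 135, q_C = (185 − 184) = 1, q_D = (232 − 184) = 48.
Total output Q = 135 + 1 + 48 = 184.

184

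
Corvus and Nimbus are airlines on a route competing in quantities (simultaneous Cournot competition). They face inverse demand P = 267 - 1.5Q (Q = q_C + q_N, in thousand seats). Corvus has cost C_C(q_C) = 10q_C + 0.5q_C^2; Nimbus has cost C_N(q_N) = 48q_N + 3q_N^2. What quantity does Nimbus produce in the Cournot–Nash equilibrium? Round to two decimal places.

Corvus's profit: π_C = (267 - 1.5Q)q_C - (10q_C + (1/2)q_C²). Setting ∂π_C/∂q_C = 0: 257 - 4q_C - (3/2)(q_N) = 0.
Nimbus's profit: π_N = (267 - 1.5Q)q_N - (48q_N + 3q_N²). Setting ∂π_N/∂q_N = 0: 219 - 9q_N - (3/2)(q_C) = 0.
Rearranging gives the reaction functions q_C = (257 - (3/2)q_N)/4 and q_N = (219 - (3/2)q_C)/9.
Solving the pair: q_C = 294/5, q_N = 218/15.

14.53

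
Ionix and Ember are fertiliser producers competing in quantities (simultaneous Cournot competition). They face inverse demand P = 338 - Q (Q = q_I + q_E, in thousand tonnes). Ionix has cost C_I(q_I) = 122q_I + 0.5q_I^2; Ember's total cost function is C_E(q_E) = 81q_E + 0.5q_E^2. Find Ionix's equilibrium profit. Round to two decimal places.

3583.15

Ionix's profit: π_I = (338 - Q)q_I - (122q_I + (1/2)q_I²). Setting ∂π_I/∂q_I = 0: 216 - 3q_I - (q_E) = 0.
Ember's profit: π_E = (338 - Q)q_E - (81q_E + (1/2)q_E²). Setting ∂π_E/∂q_E = 0: 257 - 3q_E - (q_I) = 0.
Best responses: q_I = (216 - q_E)/3, q_E = (257 - q_I)/3.
Substituting one into the other gives q_I = 391/8 and q_E = 555/8.
Price P = 338 - 473/4 = 879/4.
Ionix's profit: (879/4)·(391/8) - 122·(391/8) - (1/2)(391/8)² = 3583.1484.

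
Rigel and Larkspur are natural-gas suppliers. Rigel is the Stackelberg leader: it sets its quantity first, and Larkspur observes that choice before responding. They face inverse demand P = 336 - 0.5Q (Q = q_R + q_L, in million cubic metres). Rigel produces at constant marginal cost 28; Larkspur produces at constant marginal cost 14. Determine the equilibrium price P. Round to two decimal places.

The follower Larkspur best-responds to any q_R: π_L = (336 - 0.5Q)q_L - 14q_L.
Setting the follower's marginal profit to zero, 322 - (1/2)q_R - q_L = 0, i.e. q_L = (322 - (1/2)q_R).
Rigel substitutes q_L(q_R) into its own profit: π_R = q_R(336 - (1/2)q_R - (322 - (1/2)q_R)/2) - 28q_R = (175 - (1/4)q_R)q_R - 28q_R.
The leader's first-order condition 147 - (1/2)q_R = 0 yields q_R = 294.
Then q_L = (322 - (1/2)·294) = 175.
Total output Q = 469, so price P = 336 - (1/2)·469 = 203/2.

101.50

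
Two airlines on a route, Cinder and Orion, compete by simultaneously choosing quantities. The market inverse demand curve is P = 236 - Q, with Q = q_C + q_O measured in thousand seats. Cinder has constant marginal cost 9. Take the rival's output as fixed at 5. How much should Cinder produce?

With the rival's output fixed at 5, Cinder's profit is π_C = (236 - 5 - q_C)q_C - (9q_C) = (231 - q_C)q_C - (9q_C).
∂π_C/∂q_C = 222 - 2q_C = 0, so q_C = 111.

111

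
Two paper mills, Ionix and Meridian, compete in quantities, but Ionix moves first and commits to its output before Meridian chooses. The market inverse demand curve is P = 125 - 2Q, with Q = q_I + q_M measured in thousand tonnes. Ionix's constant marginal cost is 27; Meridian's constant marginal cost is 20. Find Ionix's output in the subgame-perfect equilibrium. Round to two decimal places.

The follower Meridian best-responds to any q_I: π_M = (125 - 2Q)q_M - 20q_M.
∂π_M/∂q_M = 105 - 2q_I - 4q_M = 0 gives the reaction function q_M = (105 - 2q_I)/4.
The leader anticipates this reaction. Substituting into P = 125 - 2Q gives P = 145/2 - q_I, so π_I = (145/2 - q_I)q_I - 27q_I.
The leader's first-order condition 91/2 - 2q_I = 0 yields q_I = 91/4.
Then q_M = (105 - 2·(91/4))/4 = 119/8.

22.75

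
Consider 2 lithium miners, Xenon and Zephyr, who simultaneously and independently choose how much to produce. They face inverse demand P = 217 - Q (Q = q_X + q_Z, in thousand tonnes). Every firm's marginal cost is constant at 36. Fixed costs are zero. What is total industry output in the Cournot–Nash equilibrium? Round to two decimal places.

120.67

Each firm earns π_i = (217 - Q)q_i - 36q_i.
Setting ∂π_i/∂q_i = 0 with rivals' quantities fixed: 181 - 2q_i - q_j = 0.
By symmetry each firm produces the same amount; substituting q_j = q_i yields q_i = 181/3.
Total output Q = 181/3 + 181/3 = 362/3.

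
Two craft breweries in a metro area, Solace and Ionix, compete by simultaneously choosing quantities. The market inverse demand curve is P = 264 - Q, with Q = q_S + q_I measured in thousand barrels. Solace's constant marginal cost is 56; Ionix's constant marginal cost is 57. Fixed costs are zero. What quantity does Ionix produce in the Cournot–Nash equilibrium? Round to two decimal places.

68.67

Solace's profit: π_S = (264 - Q)q_S - (56q_S). Setting ∂π_S/∂q_S = 0: 208 - 2q_S - (q_I) = 0.
Ionix's profit: π_I = (264 - Q)q_I - (57q_I). Setting ∂π_I/∂q_I = 0: 207 - 2q_I - (q_S) = 0.
Best responses: q_S = (208 - q_I)/2, q_I = (207 - q_S)/2.
Substituting one into the other gives q_S = 209/3 and q_I = 206/3.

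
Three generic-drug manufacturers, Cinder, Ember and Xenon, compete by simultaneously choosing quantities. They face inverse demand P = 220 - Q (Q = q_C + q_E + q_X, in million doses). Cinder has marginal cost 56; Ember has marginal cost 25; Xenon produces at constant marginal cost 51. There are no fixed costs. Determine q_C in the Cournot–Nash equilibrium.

Cinder's profit: π_C = (220 - Q)q_C - (56q_C). Setting ∂π_C/∂q_C = 0: 164 - 2q_C - (q_E + q_X) = 0.
Ember's profit: π_E = (220 - Q)q_E - (25q_E). Setting ∂π_E/∂q_E = 0: 195 - 2q_E - (q_C + q_X) = 0.
Xenon's first-order condition: 169 - 2q_X - (q_C + q_E) = 0.
Adding the 3 first-order conditions: 528 − 4Q = 0, so Q = 132.
Back-substituting: q_C = (164 − 132) = 32, q_E = (195 − 132) = 63, q_X = (169 − 132) = 37.

32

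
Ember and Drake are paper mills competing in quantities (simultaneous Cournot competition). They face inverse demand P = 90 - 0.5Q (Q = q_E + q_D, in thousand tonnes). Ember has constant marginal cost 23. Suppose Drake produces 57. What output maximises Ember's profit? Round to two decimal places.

38.50

With the rival's output fixed at 57, Ember's profit is π_E = (90 - (1/2)·57 - (1/2)q_E)q_E - (23q_E) = (123/2 - (1/2)q_E)q_E - (23q_E).
∂π_E/∂q_E = 77/2 - q_E = 0, so q_E = 77/2.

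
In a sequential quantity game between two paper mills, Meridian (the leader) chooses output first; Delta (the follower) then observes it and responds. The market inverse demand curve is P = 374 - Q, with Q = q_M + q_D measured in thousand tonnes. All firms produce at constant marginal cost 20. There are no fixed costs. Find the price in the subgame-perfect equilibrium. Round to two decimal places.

The follower Delta best-responds to any q_M: π_D = (374 - Q)q_D - 20q_D.
∂π_D/∂q_D = 354 - q_M - 2q_D = 0 gives the reaction function q_D = (354 - q_M)/2.
Meridian substitutes q_D(q_M) into its own profit: π_M = q_M(374 - q_M - (354 - q_M)/2) - 20q_M = (197 - (1/2)q_M)q_M - 20q_M.
The leader's first-order condition 177 - q_M = 0 yields q_M = 177.
Then q_D = (354 - 177)/2 = 177/2.
Total output Q = 531/2, so price P = 374 - 531/2 = 217/2.

108.50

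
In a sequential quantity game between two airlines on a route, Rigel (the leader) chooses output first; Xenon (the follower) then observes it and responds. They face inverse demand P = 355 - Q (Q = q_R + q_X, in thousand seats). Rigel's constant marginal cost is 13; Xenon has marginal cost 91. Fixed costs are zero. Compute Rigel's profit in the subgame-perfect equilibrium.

The follower Xenon best-responds to any q_R: π_X = (355 - Q)q_X - 91q_X.
∂π_X/∂q_X = 264 - q_R - 2q_X = 0 gives the reaction function q_X = (264 - q_R)/2.
Rigel substitutes q_X(q_R) into its own profit: π_R = q_R(355 - q_R - (264 - q_R)/2) - 13q_R = (223 - (1/2)q_R)q_R - 13q_R.
Maximising: ∂π_R/∂q_R = 210 - q_R = 0, giving q_R = 210.
Then q_X = (264 - 210)/2 = 27.
Price P = 355 - 237 = 118.
Rigel's profit: (118 - 13)·210 = 22050.

22050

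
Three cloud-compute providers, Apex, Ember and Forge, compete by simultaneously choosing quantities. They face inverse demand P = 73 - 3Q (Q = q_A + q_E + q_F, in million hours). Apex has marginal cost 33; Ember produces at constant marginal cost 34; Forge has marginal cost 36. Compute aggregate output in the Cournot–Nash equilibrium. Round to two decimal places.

Apex's profit: π_A = (73 - 3Q)q_A - (33q_A). Setting ∂π_A/∂q_A = 0: 40 - 6q_A - 3(q_E + q_F) = 0.
Ember's first-order condition: 39 - 6q_E - 3(q_A + q_F) = 0.
Forge's first-order condition: 37 - 6q_F - 3(q_A + q_E) = 0.
Adding the 3 first-order conditions: 116 − 12Q = 0, so Q = 29/3.
Back-substituting: q_A = (40 − 29)/3 = 11/3, q_E = (39 − 29)/3 = 10/3, q_F = (37 − 29)/3 = 8/3.
Total output Q = 11/3 + 10/3 + 8/3 = 29/3.

9.67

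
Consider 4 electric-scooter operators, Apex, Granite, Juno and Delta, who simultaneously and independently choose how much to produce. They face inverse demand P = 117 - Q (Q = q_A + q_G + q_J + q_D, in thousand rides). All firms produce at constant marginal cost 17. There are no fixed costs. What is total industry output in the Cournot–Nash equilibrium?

80

Each firm earns π_i = (117 - Q)q_i - 17q_i.
Setting ∂π_i/∂q_i = 0 with rivals' quantities fixed: 100 - 2q_i - Σ_{j≠i} q_j = 0.
By symmetry each firm produces the same amount; substituting Σ_{j≠i} q_j = 3q_i yields q_i = 100/5 = 20.
Total output Q = 20 + 20 + 20 + 20 = 80.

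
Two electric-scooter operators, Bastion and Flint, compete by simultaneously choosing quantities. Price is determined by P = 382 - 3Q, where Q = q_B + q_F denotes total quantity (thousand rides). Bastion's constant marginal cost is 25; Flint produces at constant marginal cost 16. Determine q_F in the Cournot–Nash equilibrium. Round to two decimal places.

41.67

Bastion's profit: π_B = (382 - 3Q)q_B - (25q_B). Setting ∂π_B/∂q_B = 0: 357 - 6q_B - 3(q_F) = 0.
Flint's first-order condition: 366 - 6q_F - 3(q_B) = 0.
Rearranging gives the reaction functions q_B = (357 - 3q_F)/6 and q_F = (366 - 3q_B)/6.
Solving the pair: q_B = 116/3, q_F = 125/3.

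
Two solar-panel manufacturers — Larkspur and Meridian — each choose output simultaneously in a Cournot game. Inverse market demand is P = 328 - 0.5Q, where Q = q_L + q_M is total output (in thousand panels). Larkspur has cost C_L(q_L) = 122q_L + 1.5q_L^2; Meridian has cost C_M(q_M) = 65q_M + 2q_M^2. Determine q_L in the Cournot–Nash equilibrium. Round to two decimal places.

45.49

Larkspur's profit: π_L = (328 - 0.5Q)q_L - (122q_L + (3/2)q_L²). Setting ∂π_L/∂q_L = 0: 206 - 4q_L - (1/2)(q_M) = 0.
Meridian's profit: π_M = (328 - 0.5Q)q_M - (65q_M + 2q_M²). Setting ∂π_M/∂q_M = 0: 263 - 5q_M - (1/2)(q_L) = 0.
So q_L = (206 - (1/2)q_M)/4 and q_M = (263 - (1/2)q_L)/5.
Solving the pair: q_L = 45.4937, q_M = 48.0506.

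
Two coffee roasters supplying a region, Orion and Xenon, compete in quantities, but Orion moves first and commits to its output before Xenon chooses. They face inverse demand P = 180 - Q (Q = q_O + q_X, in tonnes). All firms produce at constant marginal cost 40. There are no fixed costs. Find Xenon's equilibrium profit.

Solve by backward induction. Given q_O, the follower Xenon maximises π_X = (180 - q_O - q_X)q_X - 40q_X.
Setting the follower's marginal profit to zero, 140 - q_O - 2q_X = 0, i.e. q_X = (140 - q_O)/2.
The leader anticipates this reaction. Substituting into P = 180 - Q gives P = 110 - (1/2)q_O, so π_O = (110 - (1/2)q_O)q_O - 40q_O.
Maximising: ∂π_O/∂q_O = 70 - q_O = 0, giving q_O = 70.
Then q_X = (140 - 70)/2 = 35.
Price P = 180 - 105 = 75.
Xenon's profit: (75 - 40)·35 = 1225.

1225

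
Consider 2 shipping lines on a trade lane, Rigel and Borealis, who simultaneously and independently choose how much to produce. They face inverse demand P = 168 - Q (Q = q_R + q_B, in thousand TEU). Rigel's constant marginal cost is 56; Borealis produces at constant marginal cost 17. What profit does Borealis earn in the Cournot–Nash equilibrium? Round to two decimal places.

4011.11

Rigel's profit: π_R = (168 - Q)q_R - (56q_R). Setting ∂π_R/∂q_R = 0: 112 - 2q_R - (q_B) = 0.
Borealis's profit: π_B = (168 - Q)q_B - (17q_B). Setting ∂π_B/∂q_B = 0: 151 - 2q_B - (q_R) = 0.
So q_R = (112 - q_B)/2 and q_B = (151 - q_R)/2.
Substituting one into the other gives q_R = 73/3 and q_B = 190/3.
Price P = 168 - 263/3 = 241/3.
Borealis's profit: (241/3 - 17)·(190/3) = 4011.1111.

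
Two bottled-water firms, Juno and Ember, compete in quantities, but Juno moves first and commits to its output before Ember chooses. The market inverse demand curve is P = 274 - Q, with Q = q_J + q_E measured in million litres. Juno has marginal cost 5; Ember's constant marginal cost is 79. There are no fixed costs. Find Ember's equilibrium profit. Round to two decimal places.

Solve by backward induction. Given q_J, the follower Ember maximises π_E = (274 - q_J - q_E)q_E - 79q_E.
Setting the follower's marginal profit to zero, 195 - q_J - 2q_E = 0, i.e. q_E = (195 - q_J)/2.
Juno substitutes q_E(q_J) into its own profit: π_J = q_J(274 - q_J - (195 - q_J)/2) - 5q_J = (353/2 - (1/2)q_J)q_J - 5q_J.
The leader's first-order condition 343/2 - q_J = 0 yields q_J = 343/2.
Then q_E = (195 - 343/2)/2 = 47/4.
Price P = 274 - 733/4 = 363/4.
Ember's profit: (363/4 - 79)·(47/4) = 138.0625.

138.06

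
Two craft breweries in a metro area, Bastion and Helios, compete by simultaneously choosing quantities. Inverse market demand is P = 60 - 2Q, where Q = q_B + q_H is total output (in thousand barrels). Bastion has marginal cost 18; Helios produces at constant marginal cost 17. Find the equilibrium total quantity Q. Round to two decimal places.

14.17

Bastion's profit: π_B = (60 - 2Q)q_B - (18q_B). Setting ∂π_B/∂q_B = 0: 42 - 4q_B - 2(q_H) = 0.
Helios's first-order condition: 43 - 4q_H - 2(q_B) = 0.
So q_B = (42 - 2q_H)/4 and q_H = (43 - 2q_B)/4.
Substituting one into the other gives q_B = 41/6 and q_H = 22/3.
Total output Q = 41/6 + 22/3 = 85/6.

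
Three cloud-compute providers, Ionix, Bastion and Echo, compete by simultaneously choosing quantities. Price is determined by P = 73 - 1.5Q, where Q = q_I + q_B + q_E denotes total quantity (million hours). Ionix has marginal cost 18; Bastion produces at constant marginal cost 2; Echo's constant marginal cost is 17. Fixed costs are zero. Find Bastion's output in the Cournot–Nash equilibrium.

17

Ionix's profit: π_I = (73 - 1.5Q)q_I - (18q_I). Setting ∂π_I/∂q_I = 0: 55 - 3q_I - (3/2)(q_B + q_E) = 0.
Bastion's first-order condition: 71 - 3q_B - (3/2)(q_I + q_E) = 0.
Echo's profit: π_E = (73 - 1.5Q)q_E - (17q_E). Setting ∂π_E/∂q_E = 0: 56 - 3q_E - (3/2)(q_I + q_B) = 0.
Adding the 3 conditions: 182 − 3Q − 3Q = 0, i.e. Q = 91/3.
Back-substituting: q_I = (55 − 91/2)/(3/2) = 19/3, q_B = (71 − 91/2)/(3/2) = 17, q_E = (56 − 91/2)/(3/2) = 7.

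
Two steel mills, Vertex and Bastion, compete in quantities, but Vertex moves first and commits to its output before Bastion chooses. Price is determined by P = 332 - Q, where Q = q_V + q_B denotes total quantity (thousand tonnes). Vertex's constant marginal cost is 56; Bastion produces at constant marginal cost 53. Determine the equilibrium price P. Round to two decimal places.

124.25

The follower Bastion best-responds to any q_V: π_B = (332 - Q)q_B - 53q_B.
∂π_B/∂q_B = 279 - q_V - 2q_B = 0 gives the reaction function q_B = (279 - q_V)/2.
Vertex substitutes q_B(q_V) into its own profit: π_V = q_V(332 - q_V - (279 - q_V)/2) - 56q_V = (385/2 - (1/2)q_V)q_V - 56q_V.
Maximising: ∂π_V/∂q_V = 273/2 - q_V = 0, giving q_V = 273/2.
Then q_B = (279 - 273/2)/2 = 285/4.
Total output Q = 831/4, so price P = 332 - 831/4 = 497/4.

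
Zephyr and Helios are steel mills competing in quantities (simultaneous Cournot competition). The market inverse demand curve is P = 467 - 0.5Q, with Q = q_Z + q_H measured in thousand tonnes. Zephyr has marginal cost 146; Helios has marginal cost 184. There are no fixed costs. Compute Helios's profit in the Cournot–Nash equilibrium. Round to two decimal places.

13338.89

Zephyr's profit: π_Z = (467 - 0.5Q)q_Z - (146q_Z). Setting ∂π_Z/∂q_Z = 0: 321 - q_Z - (1/2)(q_H) = 0.
Helios's profit: π_H = (467 - 0.5Q)q_H - (184q_H). Setting ∂π_H/∂q_H = 0: 283 - q_H - (1/2)(q_Z) = 0.
So q_Z = (321 - (1/2)q_H) and q_H = (283 - (1/2)q_Z).
Substituting one into the other gives q_Z = 718/3 and q_H = 490/3.
Price P = 467 - (1/2)·(1208/3) = 797/3.
Helios's profit: (797/3 - 184)·(490/3) = 13338.8889.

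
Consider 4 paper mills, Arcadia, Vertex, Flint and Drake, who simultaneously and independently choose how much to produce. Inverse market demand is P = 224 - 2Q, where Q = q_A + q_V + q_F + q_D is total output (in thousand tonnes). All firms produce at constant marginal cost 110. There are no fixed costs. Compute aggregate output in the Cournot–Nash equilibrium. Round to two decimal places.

45.60

Each firm earns π_i = (224 - 2Q)q_i - 110q_i.
First-order condition (treating rivals' output as given): 114 - 4q_i - 2·Σ_{j≠i} q_j = 0.
With identical firms every q_j equals q_i, so Σ_{j≠i} q_j = 3q_i and 114 = 10q_i, giving q_i = 57/5.
Total output Q = 57/5 + 57/5 + 57/5 + 57/5 = 228/5.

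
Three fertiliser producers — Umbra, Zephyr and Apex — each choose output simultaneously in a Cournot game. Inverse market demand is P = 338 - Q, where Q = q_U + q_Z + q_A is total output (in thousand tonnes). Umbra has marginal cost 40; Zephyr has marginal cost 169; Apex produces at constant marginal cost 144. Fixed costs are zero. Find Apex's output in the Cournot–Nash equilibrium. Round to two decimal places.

28.75

Umbra's profit: π_U = (338 - Q)q_U - (40q_U). Setting ∂π_U/∂q_U = 0: 298 - 2q_U - (q_Z + q_A) = 0.
Zephyr's first-order condition: 169 - 2q_Z - (q_U + q_A) = 0.
Apex's first-order condition: 194 - 2q_A - (q_U + q_Z) = 0.
Adding the 3 first-order conditions: 661 − 4Q = 0, so Q = 661/4.
Back-substituting: q_U = (298 − 661/4) = 531/4, q_Z = (169 − 661/4) = 15/4, q_A = (194 − 661/4) = 115/4.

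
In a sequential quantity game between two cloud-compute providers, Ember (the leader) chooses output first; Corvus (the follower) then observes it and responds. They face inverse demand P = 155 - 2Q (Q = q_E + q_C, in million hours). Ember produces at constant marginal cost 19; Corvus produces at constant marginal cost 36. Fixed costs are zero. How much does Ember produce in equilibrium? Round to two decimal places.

The follower Corvus best-responds to any q_E: π_C = (155 - 2Q)q_C - 36q_C.
∂π_C/∂q_C = 119 - 2q_E - 4q_C = 0 gives the reaction function q_C = (119 - 2q_E)/4.
Ember substitutes q_C(q_E) into its own profit: π_E = q_E(155 - 2q_E - (119 - 2q_E)/2) - 19q_E = (191/2 - q_E)q_E - 19q_E.
Maximising: ∂π_E/∂q_E = 153/2 - 2q_E = 0, giving q_E = 153/4.
Then q_C = (119 - 2·(153/4))/4 = 85/8.

38.25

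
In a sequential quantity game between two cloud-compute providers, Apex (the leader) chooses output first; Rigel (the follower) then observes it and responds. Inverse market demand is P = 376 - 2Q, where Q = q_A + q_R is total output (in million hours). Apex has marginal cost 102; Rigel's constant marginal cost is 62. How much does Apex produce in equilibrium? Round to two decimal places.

Solve by backward induction. Given q_A, the follower Rigel maximises π_R = (376 - 2q_A - 2q_R)q_R - 62q_R.
∂π_R/∂q_R = 314 - 2q_A - 4q_R = 0 gives the reaction function q_R = (314 - 2q_A)/4.
The leader anticipates this reaction. Substituting into P = 376 - 2Q gives P = 219 - q_A, so π_A = (219 - q_A)q_A - 102q_A.
Maximising: ∂π_A/∂q_A = 117 - 2q_A = 0, giving q_A = 117/2.
Then q_R = (314 - 2·(117/2))/4 = 197/4.

58.50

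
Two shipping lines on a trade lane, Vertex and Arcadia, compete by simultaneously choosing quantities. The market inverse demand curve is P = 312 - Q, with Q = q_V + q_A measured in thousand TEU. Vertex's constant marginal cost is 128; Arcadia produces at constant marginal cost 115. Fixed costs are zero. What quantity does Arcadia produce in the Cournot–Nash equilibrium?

Vertex's profit: π_V = (312 - Q)q_V - (128q_V). Setting ∂π_V/∂q_V = 0: 184 - 2q_V - (q_A) = 0.
Arcadia's first-order condition: 197 - 2q_A - (q_V) = 0.
So q_V = (184 - q_A)/2 and q_A = (197 - q_V)/2.
Solving the pair: q_V = 57, q_A = 70.

70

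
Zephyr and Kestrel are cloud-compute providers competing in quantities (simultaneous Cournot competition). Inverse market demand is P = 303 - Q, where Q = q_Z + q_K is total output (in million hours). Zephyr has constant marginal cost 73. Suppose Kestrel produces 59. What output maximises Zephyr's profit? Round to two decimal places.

85.50

With the rival's output fixed at 59, Zephyr's profit is π_Z = (303 - 59 - q_Z)q_Z - (73q_Z) = (244 - q_Z)q_Z - (73q_Z).
∂π_Z/∂q_Z = 171 - 2q_Z = 0, so q_Z = 171/2.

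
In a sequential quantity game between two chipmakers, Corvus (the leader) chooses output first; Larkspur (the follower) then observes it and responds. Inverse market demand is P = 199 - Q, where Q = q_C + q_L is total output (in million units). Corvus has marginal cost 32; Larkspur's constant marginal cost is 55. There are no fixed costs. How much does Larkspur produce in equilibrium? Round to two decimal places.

The follower Larkspur best-responds to any q_C: π_L = (199 - Q)q_L - 55q_L.
∂π_L/∂q_L = 144 - q_C - 2q_L = 0 gives the reaction function q_L = (144 - q_C)/2.
Corvus substitutes q_L(q_C) into its own profit: π_C = q_C(199 - q_C - (144 - q_C)/2) - 32q_C = (127 - (1/2)q_C)q_C - 32q_C.
Leader FOC: 95 - q_C = 0, so q_C = 95.
Then q_L = (144 - 95)/2 = 49/2.

24.50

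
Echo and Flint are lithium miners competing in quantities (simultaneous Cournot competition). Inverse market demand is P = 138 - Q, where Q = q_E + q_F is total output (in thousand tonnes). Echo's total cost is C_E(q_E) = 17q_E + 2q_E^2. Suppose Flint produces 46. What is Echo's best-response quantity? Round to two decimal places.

12.50

With the rival's output fixed at 46, Echo's profit is π_E = (138 - 46 - q_E)q_E - (17q_E + 2q_E²) = (92 - q_E)q_E - (17q_E + 2q_E²).
∂π_E/∂q_E = 75 - 6q_E = 0, so q_E = 25/2.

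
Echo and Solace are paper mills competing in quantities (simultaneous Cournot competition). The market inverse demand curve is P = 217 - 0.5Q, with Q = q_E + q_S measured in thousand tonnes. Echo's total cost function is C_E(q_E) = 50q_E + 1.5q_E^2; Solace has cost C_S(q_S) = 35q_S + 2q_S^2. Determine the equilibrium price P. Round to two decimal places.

Echo's profit: π_E = (217 - 0.5Q)q_E - (50q_E + (3/2)q_E²). Setting ∂π_E/∂q_E = 0: 167 - 4q_E - (1/2)(q_S) = 0.
Solace's first-order condition: 182 - 5q_S - (1/2)(q_E) = 0.
Best responses: q_E = (167 - (1/2)q_S)/4, q_S = (182 - (1/2)q_E)/5.
Solving the pair: q_E = 37.6709, q_S = 32.6329.
Total output Q = 70.3038, so price P = 217 - (1/2)·70.3038 = 181.8481.

181.85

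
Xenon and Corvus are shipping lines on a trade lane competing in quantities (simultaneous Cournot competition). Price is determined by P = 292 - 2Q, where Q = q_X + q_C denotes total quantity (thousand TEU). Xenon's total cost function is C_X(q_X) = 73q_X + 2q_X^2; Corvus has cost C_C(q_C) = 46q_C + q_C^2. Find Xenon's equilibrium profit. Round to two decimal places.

1396.04

Xenon's profit: π_X = (292 - 2Q)q_X - (73q_X + 2q_X²). Setting ∂π_X/∂q_X = 0: 219 - 8q_X - 2(q_C) = 0.
Corvus's profit: π_C = (292 - 2Q)q_C - (46q_C + q_C²). Setting ∂π_C/∂q_C = 0: 246 - 6q_C - 2(q_X) = 0.
So q_X = (219 - 2q_C)/8 and q_C = (246 - 2q_X)/6.
Substituting one into the other gives q_X = 411/22 and q_C = 765/22.
Price P = 292 - 2·(588/11) = 185.0909.
Xenon's profit: 185.0909·(411/22) - 73·(411/22) - 2(411/22)² = 1396.0413.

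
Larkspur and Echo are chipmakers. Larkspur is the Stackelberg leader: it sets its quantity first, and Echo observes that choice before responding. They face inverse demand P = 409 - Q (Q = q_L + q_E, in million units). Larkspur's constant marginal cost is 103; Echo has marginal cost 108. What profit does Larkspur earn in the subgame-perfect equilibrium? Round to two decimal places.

Solve by backward induction. Given q_L, the follower Echo maximises π_E = (409 - q_L - q_E)q_E - 108q_E.
∂π_E/∂q_E = 301 - q_L - 2q_E = 0 gives the reaction function q_E = (301 - q_L)/2.
The leader anticipates this reaction. Substituting into P = 409 - Q gives P = 517/2 - (1/2)q_L, so π_L = (517/2 - (1/2)q_L)q_L - 103q_L.
Leader FOC: 311/2 - q_L = 0, so q_L = 311/2.
Then q_E = (301 - 311/2)/2 = 291/4.
Price P = 409 - 913/4 = 723/4.
Larkspur's profit: (723/4 - 103)·(311/2) = 12090.1250.

12090.13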